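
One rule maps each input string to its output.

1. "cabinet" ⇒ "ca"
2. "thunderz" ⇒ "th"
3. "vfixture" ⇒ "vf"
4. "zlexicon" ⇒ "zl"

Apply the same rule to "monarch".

What's happening: keep only the first 2 characters.
So "monarch" becomes "mo".

mo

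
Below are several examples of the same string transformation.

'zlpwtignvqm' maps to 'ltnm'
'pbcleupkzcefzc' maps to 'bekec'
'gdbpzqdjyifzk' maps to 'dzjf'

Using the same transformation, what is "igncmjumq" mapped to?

Each output is the input with this applied: keep one character in every 3, starting at position 2 (positions 2nd, 5th, 8th, ...).
For "igncmjumq" the result is "gmm".

gmm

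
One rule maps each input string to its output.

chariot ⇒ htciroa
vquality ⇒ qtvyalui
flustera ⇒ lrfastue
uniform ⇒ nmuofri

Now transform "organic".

The transformation: swap each adjacent pair of characters (1↔2, 3↔4, ...), then take characters alternately from the front and the back (1st, last, 2nd, 2nd-last, ...).
Working it through for "organic": intermediate "roaginc", final "rconaig".

rconaig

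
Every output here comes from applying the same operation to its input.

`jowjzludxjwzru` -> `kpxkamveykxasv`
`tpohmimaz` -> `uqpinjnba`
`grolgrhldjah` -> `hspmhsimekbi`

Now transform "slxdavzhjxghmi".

tmyebwaikyhinj

The pattern: shift every letter 1 place forward in the alphabet (wrapping around).
On "slxdavzhjxghmi" that produces "tmyebwaikyhinj".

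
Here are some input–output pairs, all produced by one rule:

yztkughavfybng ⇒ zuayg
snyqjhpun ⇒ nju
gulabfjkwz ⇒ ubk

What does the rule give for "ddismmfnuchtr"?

dmnh

The pattern: keep one character in every 3, starting at position 2 (positions 2nd, 5th, 8th, ...).
Applying that to "ddismmfnuchtr" gives "dmnh".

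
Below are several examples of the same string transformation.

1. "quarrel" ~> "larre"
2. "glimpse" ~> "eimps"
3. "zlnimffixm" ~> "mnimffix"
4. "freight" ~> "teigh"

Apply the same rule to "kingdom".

The pattern: delete the first 2 characters, then move the last character to the front.
Starting from "kingdom": after the first operation, "ngdom"; after the second, "mngdo".
(Check on "freight": → "eight" → "teigh" ✓)

mngdo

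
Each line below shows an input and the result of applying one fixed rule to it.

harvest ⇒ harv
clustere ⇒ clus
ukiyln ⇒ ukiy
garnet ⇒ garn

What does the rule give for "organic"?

The pattern: keep only the first 4 characters.
Applying that to "organic" gives "orga".

orga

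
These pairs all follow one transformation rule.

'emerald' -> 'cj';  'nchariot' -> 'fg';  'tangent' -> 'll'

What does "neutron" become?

Rule — shift every letter 2 places backward in the alphabet (wrapping around), then keep one character in every 3, starting at position 3 (positions 3rd, 6th, 9th, ...).
For "neutron" the result is "sm".

sm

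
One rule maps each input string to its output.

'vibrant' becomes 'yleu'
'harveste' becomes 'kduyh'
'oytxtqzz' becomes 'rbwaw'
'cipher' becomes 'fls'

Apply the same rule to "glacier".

Rule — delete the last 3 characters, then shift every letter 3 places forward in the alphabet (wrapping around).
Starting from "glacier": after the first operation, "glac"; after the second, "jodf".

jodf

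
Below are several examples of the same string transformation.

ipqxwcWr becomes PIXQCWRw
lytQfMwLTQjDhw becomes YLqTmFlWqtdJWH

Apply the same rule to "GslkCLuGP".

SgKLlcgUp

What's happening: flip the case of every letter, then swap each adjacent pair of characters (1↔2, 3↔4, ...).
For "GslkCLuGP", step one produces "gSLKclUgp"; step two turns that into "SgKLlcgUp".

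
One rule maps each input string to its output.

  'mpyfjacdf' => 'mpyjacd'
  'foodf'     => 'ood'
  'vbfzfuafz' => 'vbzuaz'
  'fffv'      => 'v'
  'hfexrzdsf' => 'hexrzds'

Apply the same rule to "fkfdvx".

kdvx

What's happening: remove every "f".
For "fkfdvx" the result is "kdvx".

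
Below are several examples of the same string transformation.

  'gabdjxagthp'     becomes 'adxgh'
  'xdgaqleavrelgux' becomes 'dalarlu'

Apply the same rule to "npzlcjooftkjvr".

pljotjr

Each output is the input with this applied: keep every other character starting from the second (positions 2nd, 4th, 6th, ...).
So "npzlcjooftkjvr" becomes "pljotjr".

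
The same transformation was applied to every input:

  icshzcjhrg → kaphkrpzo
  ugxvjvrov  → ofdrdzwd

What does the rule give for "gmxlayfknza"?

uftignsvhi

The pattern: shift every letter 8 places forward in the alphabet (wrapping around), then delete the first character.
On "gmxlayfknza" that produces "uftignsvhi".
(Check on "ugxvjvrov": → "cofdrdzwd" → "ofdrdzwd" ✓)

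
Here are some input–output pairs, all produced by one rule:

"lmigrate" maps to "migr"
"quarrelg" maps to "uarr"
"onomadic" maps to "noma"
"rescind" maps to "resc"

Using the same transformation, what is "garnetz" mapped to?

garn

The rule is to move the last 3 characters to the front (rotate right by 3), then keep only the last 4 characters.
Starting from "garnetz": after the first operation, "etzgarn"; after the second, "garn".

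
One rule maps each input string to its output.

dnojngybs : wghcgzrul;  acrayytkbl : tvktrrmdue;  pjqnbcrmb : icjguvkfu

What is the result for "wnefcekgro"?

Looking at the pairs, the operation is to shift every letter 7 places backward in the alphabet (wrapping around).
Doing the same to "wnefcekgro": "pgxyvxdzkh".

pgxyvxdzkh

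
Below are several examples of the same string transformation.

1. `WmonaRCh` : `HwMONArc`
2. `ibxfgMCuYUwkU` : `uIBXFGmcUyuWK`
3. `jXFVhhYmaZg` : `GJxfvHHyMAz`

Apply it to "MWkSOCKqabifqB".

What's happening: move the last character to the front, then flip the case of every letter.
"MWkSOCKqabifqB" → "BMWkSOCKqabifq" → "bmwKsockQABIFQ".

bmwKsockQABIFQ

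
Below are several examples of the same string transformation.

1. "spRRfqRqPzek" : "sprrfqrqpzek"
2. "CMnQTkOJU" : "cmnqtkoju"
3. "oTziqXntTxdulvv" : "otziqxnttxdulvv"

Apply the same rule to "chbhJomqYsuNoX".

chbhjomqysunox

Looking at the pairs, the operation is to convert every letter to lowercase.
Applying that to "chbhJomqYsuNoX" gives "chbhjomqysunox".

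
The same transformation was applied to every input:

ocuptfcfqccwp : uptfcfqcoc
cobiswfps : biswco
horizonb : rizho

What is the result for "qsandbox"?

What's happening: delete the last 3 characters, then move the first 2 characters to the end (rotate left by 2).
Working it through for "qsandbox": intermediate "qsand", final "andqs".

andqs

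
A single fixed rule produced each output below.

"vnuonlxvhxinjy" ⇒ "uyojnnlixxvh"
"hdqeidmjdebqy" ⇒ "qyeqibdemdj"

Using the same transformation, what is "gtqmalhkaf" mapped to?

What's happening: delete the first 2 characters, then take characters alternately from the front and the back (1st, last, 2nd, 2nd-last, ...).
"gtqmalhkaf" → "qmalhkaf" → "qfmaaklh".

qfmaaklh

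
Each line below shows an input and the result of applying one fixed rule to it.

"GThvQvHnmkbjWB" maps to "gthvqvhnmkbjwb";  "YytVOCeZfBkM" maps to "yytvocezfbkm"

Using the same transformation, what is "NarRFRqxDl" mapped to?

The transformation: convert every letter to lowercase.
Applying that to "NarRFRqxDl" gives "narrfrqxdl".

narrfrqxdl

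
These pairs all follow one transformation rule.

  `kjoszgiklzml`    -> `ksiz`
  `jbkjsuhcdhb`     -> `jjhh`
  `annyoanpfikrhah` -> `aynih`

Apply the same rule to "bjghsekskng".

bhkn

The rule is to keep one character in every 3, starting at position 1 (positions 1st, 4th, 7th, ...).
"bjghsekskng" → "bhkn".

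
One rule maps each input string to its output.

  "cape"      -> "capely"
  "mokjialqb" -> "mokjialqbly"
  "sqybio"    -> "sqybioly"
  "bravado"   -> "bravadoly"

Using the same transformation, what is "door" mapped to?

doorly

The transformation: append "ly".
On "door" that produces "doorly".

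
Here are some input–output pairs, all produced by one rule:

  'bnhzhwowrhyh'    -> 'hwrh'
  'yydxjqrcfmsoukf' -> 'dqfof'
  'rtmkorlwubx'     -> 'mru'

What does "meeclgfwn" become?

The transformation: keep one character in every 3, starting at position 3 (positions 3rd, 6th, 9th, ...).
So "meeclgfwn" becomes "egn".

egn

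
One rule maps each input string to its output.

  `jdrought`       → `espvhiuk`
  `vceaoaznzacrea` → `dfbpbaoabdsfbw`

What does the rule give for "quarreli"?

Rule — move the first character to the end, then shift every letter 1 place forward in the alphabet (wrapping around).
Working it through for "quarreli": intermediate "uarreliq", final "vbssfmjr".

vbssfmjr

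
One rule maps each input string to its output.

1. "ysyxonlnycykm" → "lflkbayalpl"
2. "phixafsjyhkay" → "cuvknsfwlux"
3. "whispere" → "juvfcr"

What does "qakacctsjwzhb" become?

dnxnppgfwjm

In each case the input is transformed by: shift every letter 13 places forward in the alphabet (wrapping around) — i.e. ROT13, then delete the last 2 characters.
For "qakacctsjwzhb", step one produces "dnxnppgfwjmuo"; step two turns that into "dnxnppgfwjm".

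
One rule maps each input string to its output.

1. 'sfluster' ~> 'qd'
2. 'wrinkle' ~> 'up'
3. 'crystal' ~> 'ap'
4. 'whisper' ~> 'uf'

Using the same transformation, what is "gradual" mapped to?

Rule — shift every letter 2 places backward in the alphabet (wrapping around), then keep only the first 2 characters.
Starting from "gradual": after the first operation, "epybsyj"; after the second, "ep".
(Check on "sfluster": → "qdjsqrcp" → "qd" ✓)

ep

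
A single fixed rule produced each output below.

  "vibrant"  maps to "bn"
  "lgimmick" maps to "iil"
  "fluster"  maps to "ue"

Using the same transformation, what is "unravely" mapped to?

In each case the input is transformed by: move the first character to the end, then keep one character in every 3, starting at position 2 (positions 2nd, 5th, 8th, ...).
"unravely" → "nravelyu" → "reu".

reu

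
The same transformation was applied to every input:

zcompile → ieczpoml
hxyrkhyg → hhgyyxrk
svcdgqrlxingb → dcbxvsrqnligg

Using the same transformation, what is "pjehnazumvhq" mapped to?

heazvuqpnmjh

Each output is the input with this applied: sort the characters into reverse alphabetical order, then move the last 3 characters to the front (rotate right by 3).
For "pjehnazumvhq", step one produces "zvuqpnmjhhea"; step two turns that into "heazvuqpnmjh".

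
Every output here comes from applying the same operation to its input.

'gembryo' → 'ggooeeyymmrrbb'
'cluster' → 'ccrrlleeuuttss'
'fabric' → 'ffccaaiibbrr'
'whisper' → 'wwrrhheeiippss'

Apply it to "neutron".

nnnneeoouurrtt

What's happening: take characters alternately from the front and the back (1st, last, 2nd, 2nd-last, ...), then double every character.
Applying both steps to "neutron": "nneourt", then "nnnneeoouurrtt".
(Check on "fabric": → "fcaibr" → "ffccaaiibbrr" ✓)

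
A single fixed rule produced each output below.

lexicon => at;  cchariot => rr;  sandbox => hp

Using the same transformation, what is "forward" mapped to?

Looking at the pairs, the operation is to shift every letter 11 places backward in the alphabet (wrapping around), then keep only the first 2 characters.
Applying both steps to "forward": "udglpgs", then "ud".

ud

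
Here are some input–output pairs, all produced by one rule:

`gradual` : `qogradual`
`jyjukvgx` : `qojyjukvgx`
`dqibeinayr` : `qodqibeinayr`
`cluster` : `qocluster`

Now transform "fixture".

qofixture

The pattern: prepend "qo".
For "fixture" the result is "qofixture".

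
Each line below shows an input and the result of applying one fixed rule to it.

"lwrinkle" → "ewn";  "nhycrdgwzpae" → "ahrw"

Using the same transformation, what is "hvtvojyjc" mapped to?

jvo

In each case the input is transformed by: keep one character in every 3, starting at position 2 (positions 2nd, 5th, 8th, ...), then move the last character to the front.
Starting from "hvtvojyjc": after the first operation, "voj"; after the second, "jvo".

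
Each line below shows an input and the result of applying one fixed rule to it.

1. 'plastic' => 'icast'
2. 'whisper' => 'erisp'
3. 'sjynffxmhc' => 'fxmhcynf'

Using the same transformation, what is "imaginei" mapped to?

The rule is to delete the first 2 characters, then move the first 3 characters to the end (rotate left by 3).
For "imaginei", step one produces "aginei"; step two turns that into "neiagi".

neiagi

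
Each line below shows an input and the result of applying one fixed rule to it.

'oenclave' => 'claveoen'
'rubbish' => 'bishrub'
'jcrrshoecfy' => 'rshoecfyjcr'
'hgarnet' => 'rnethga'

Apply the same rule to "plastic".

In each case the input is transformed by: move the first 3 characters to the end (rotate left by 3).
Doing the same to "plastic": "sticpla".

sticpla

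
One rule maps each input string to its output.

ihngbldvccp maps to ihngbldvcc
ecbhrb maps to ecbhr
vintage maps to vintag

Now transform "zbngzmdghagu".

Rule — delete the last character.
On "zbngzmdghagu" that produces "zbngzmdghag".

zbngzmdghag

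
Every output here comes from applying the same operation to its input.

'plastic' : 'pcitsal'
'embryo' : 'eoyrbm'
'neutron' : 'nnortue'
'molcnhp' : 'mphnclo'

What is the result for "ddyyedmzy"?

dyzmdeyyd

The pattern: reverse the string, then move the last character to the front.
"ddyyedmzy" → "yzmdeyydd" → "dyzmdeyyd".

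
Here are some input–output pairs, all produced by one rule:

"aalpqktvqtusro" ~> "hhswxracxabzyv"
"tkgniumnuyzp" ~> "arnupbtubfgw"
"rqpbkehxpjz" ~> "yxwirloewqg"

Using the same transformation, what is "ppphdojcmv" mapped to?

Each output is the input with this applied: shift every letter 7 places forward in the alphabet (wrapping around).
Doing the same to "ppphdojcmv": "wwwokvqjtc".

wwwokvqjtc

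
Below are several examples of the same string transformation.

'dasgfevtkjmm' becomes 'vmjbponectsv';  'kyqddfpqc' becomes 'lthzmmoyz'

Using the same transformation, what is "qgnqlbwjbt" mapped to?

czpwzukfsk

The pattern: shift every letter 9 places forward in the alphabet (wrapping around), then move the last character to the front.
"qgnqlbwjbt" → "zpwzukfskc" → "czpwzukfsk".
(Check on "kyqddfpqc": → "thzmmoyzl" → "lthzmmoyz" ✓)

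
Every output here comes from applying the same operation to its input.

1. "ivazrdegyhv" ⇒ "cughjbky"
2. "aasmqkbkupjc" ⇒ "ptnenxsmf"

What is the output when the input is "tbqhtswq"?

kwvzt

In each case the input is transformed by: delete the first 3 characters, then shift every letter 3 places forward in the alphabet (wrapping around).
Working it through for "tbqhtswq": intermediate "htswq", final "kwvzt".
(Check on "ivazrdegyhv": → "zrdegyhv" → "cughjbky" ✓)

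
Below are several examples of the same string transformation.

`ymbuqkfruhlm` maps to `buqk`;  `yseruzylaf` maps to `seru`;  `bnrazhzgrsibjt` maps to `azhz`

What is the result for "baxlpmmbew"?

axlp

The transformation: swap the front and back halves of the string, then keep only the last 4 characters.
Working it through for "baxlpmmbew": intermediate "mmbewbaxlp", final "axlp".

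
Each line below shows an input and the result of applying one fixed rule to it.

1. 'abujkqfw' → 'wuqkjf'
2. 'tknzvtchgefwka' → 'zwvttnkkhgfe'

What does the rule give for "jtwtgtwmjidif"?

wwtttmjjiig

In each case the input is transformed by: sort the characters into reverse alphabetical order, then delete the last 2 characters.
For "jtwtgtwmjidif" the result is "wwtttmjjiig".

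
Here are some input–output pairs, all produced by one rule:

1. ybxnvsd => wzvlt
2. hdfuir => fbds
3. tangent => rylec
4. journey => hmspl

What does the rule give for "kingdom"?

The pattern: shift every letter 2 places backward in the alphabet (wrapping around), then delete the last 2 characters.
Applying both steps to "kingdom": "iglebmk", then "igleb".
(Check on "ybxnvsd": → "wzvltqb" → "wzvlt" ✓)

igleb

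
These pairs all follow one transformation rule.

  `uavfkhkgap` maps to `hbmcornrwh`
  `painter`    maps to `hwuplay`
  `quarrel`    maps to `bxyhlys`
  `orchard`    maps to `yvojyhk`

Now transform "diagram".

pknhhyt

Each output is the input with this applied: shift every letter 7 places forward in the alphabet (wrapping around), then swap each adjacent pair of characters (1↔2, 3↔4, ...).
Working it through for "diagram": intermediate "kphnyht", final "pknhhyt".
(Check on "painter": → "whpualy" → "hwuplay" ✓)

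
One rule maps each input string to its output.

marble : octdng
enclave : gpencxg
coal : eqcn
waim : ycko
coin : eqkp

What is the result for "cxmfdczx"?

Rule — shift every letter 2 places forward in the alphabet (wrapping around).
Applying that to "cxmfdczx" gives "ezohfebz".

ezohfebz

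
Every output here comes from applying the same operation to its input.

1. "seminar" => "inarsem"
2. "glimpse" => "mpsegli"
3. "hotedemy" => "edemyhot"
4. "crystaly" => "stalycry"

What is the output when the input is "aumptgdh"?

ptgdhaum

The transformation: move the first 3 characters to the end (rotate left by 3).
So "aumptgdh" becomes "ptgdhaum".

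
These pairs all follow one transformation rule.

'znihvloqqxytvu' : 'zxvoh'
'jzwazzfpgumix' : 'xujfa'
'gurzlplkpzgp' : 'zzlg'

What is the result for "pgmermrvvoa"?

Looking at the pairs, the operation is to keep one character in every 3, starting at position 1 (positions 1st, 4th, 7th, ...), then sort the characters into reverse alphabetical order.
Working it through for "pgmermrvvoa": intermediate "pero", final "rpoe".
(Check on "znihvloqqxytvu": → "zhoxv" → "zxvoh" ✓)

rpoe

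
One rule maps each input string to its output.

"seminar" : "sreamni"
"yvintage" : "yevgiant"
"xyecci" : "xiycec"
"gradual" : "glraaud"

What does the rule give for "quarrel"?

qluearr

Looking at the pairs, the operation is to take characters alternately from the front and the back (1st, last, 2nd, 2nd-last, ...).
So "quarrel" becomes "qluearr".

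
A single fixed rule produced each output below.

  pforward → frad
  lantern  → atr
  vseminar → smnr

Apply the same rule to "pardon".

In each case the input is transformed by: keep every other character starting from the second (positions 2nd, 4th, 6th, ...).
For "pardon" the result is "adn".

adn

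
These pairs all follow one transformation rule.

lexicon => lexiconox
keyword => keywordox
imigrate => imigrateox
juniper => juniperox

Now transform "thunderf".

The rule is to append "ox".
Applying that to "thunderf" gives "thunderfox".

thunderfox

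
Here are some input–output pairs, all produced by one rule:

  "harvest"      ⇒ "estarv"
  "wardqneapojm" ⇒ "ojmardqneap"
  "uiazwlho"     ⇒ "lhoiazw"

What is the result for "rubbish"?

The pattern: delete the first character, then move the last 3 characters to the front (rotate right by 3).
Working it through for "rubbish": intermediate "ubbish", final "ishubb".

ishubb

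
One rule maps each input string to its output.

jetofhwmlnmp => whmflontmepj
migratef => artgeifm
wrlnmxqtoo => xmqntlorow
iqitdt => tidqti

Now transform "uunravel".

The pattern: swap the front and back halves of the string, then take characters alternately from the front and the back (1st, last, 2nd, 2nd-last, ...).
Applying both steps to "uunravel": "aveluunr", then "arvneulu".

arvneulu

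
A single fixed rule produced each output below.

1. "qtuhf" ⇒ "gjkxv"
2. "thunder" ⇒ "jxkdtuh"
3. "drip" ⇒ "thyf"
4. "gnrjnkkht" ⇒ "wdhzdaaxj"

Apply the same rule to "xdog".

ntew

Looking at the pairs, the operation is to shift every letter 10 places backward in the alphabet (wrapping around).
Doing the same to "xdog": "ntew".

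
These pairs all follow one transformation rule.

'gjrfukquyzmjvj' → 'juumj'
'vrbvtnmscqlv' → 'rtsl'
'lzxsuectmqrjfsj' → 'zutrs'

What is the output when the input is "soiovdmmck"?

ovm

Rule — keep one character in every 3, starting at position 2 (positions 2nd, 5th, 8th, ...).
Applying that to "soiovdmmck" gives "ovm".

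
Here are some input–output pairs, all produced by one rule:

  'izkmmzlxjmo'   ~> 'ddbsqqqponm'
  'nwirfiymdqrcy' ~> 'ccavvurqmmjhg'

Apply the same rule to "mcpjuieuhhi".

What's happening: sort the characters into reverse alphabetical order, then shift every letter 4 places forward in the alphabet (wrapping around).
On "mcpjuieuhhi": the first step gives "uupmjiihhec", and the second then gives "yytqnmmllig".

yytqnmmllig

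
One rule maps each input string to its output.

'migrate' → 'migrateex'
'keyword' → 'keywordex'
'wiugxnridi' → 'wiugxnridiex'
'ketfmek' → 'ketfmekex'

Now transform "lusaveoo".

lusaveooex

The pattern: append "ex".
For "lusaveoo" the result is "lusaveooex".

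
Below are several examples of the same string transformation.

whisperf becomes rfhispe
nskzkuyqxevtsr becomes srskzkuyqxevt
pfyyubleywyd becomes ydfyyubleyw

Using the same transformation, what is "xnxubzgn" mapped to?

gnnxubz

The rule is to delete the first character, then move the last 2 characters to the front (rotate right by 2).
For "xnxubzgn" the result is "gnnxubz".
(Check on "pfyyubleywyd": → "fyyubleywyd" → "ydfyyubleyw" ✓)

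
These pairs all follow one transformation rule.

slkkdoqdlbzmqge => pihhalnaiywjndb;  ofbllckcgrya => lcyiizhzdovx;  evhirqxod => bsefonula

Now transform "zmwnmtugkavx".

The pattern: shift every letter 3 places backward in the alphabet (wrapping around).
Doing the same to "zmwnmtugkavx": "wjtkjqrdhxsu".

wjtkjqrdhxsu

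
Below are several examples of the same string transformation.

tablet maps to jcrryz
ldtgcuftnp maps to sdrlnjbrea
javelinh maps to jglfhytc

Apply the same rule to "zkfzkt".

xirxid

What's happening: shift every letter 2 places backward in the alphabet (wrapping around), then swap the front and back halves of the string.
"zkfzkt" → "xidxir" → "xirxid".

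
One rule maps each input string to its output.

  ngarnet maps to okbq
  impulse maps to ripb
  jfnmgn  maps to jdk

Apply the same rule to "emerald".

oxia

The transformation: delete the first 3 characters, then shift every letter 3 places backward in the alphabet (wrapping around).
Starting from "emerald": after the first operation, "rald"; after the second, "oxia".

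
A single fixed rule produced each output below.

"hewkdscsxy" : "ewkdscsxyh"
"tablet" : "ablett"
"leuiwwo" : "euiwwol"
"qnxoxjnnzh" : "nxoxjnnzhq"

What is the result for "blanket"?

What's happening: move the first character to the end.
Applying that to "blanket" gives "lanketb".

lanketb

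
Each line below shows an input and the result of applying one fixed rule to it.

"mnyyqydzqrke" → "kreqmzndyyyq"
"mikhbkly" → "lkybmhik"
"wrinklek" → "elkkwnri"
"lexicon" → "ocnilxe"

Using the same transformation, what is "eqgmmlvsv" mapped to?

In each case the input is transformed by: move the last 2 characters to the front (rotate right by 2), then take characters alternately from the front and the back (1st, last, 2nd, 2nd-last, ...).
"eqgmmlvsv" → "sveqgmmlv" → "svvlemqmg".
(Check on "wrinklek": → "ekwrinkl" → "elkkwnri" ✓)

svvlemqmg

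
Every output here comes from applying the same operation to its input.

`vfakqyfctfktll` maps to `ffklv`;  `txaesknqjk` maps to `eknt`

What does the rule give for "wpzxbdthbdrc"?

The pattern: keep one character in every 3, starting at position 1 (positions 1st, 4th, 7th, ...), then sort the characters into alphabetical order.
"wpzxbdthbdrc" → "wxtd" → "dtwx".
(Check on "vfakqyfctfktll": → "vkffl" → "ffklv" ✓)

dtwx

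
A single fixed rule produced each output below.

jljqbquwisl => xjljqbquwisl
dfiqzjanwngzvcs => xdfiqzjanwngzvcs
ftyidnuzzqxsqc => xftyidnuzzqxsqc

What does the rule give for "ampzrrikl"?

The rule is to prepend "x".
"ampzrrikl" → "xampzrrikl".

xampzrrikl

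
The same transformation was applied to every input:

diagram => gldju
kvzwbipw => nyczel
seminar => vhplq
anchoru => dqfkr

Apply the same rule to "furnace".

ixuqd

The transformation: delete the last 2 characters, then shift every letter 3 places forward in the alphabet (wrapping around).
Doing the same to "furnace": "ixuqd".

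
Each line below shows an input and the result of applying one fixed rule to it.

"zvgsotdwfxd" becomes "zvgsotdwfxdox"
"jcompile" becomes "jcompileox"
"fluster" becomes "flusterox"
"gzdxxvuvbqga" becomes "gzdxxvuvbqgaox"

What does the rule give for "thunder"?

The pattern: append "ox".
On "thunder" that produces "thunderox".

thunderox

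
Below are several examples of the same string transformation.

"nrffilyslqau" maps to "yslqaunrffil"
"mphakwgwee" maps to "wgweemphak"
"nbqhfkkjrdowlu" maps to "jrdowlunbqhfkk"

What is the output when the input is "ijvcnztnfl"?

The rule is to swap the front and back halves of the string.
For "ijvcnztnfl" the result is "ztnflijvcn".

ztnflijvcn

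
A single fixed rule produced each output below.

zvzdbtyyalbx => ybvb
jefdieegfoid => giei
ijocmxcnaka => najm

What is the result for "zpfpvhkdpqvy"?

The pattern: keep one character in every 3, starting at position 2 (positions 2nd, 5th, 8th, ...), then swap the front and back halves of the string.
On "zpfpvhkdpqvy": the first step gives "pvdv", and the second then gives "dvpv".
(Check on "zvzdbtyyalbx": → "vbyb" → "ybvb" ✓)

dvpv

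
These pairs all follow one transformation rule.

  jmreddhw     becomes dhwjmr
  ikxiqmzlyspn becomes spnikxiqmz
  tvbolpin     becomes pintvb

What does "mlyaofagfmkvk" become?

The transformation: move the last 3 characters to the front (rotate right by 3), then delete the last 2 characters.
Doing the same to "mlyaofagfmkvk": "kvkmlyaofag".

kvkmlyaofag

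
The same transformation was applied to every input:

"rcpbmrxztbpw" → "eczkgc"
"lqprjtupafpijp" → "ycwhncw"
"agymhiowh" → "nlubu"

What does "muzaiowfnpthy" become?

Each output is the input with this applied: keep every other character starting from the first (positions 1st, 3rd, 5th, ...), then shift every letter 13 places forward in the alphabet (wrapping around) — i.e. ROT13.
For "muzaiowfnpthy", step one produces "mziwnty"; step two turns that into "zmvjagl".

zmvjagl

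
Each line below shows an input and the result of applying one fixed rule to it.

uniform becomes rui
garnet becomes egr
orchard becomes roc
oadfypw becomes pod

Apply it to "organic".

iog

Each output is the input with this applied: move the last 3 characters to the front (rotate right by 3), then keep every other character starting from the second (positions 2nd, 4th, 6th, ...).
Doing the same to "organic": "iog".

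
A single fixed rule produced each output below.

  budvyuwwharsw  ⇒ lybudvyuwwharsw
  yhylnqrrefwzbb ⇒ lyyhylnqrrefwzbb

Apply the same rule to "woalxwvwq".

lywoalxwvwq

Rule — prepend "ly".
On "woalxwvwq" that produces "lywoalxwvwq".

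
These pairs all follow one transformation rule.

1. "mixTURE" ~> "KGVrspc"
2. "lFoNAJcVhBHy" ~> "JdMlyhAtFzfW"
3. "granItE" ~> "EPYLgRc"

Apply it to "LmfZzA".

The transformation: flip the case of every letter, then shift every letter 2 places backward in the alphabet (wrapping around).
"LmfZzA" → "lMFzZa" → "jKDxXy".
(Check on "granItE": → "GRANiTe" → "EPYLgRc" ✓)

jKDxXy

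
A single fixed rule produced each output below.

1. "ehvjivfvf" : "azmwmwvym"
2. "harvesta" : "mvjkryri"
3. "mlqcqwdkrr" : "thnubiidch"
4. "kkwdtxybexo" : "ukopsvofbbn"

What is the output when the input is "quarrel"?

Rule — shift every letter 9 places backward in the alphabet (wrapping around), then move the first 3 characters to the end (rotate left by 3).
Applying both steps to "quarrel": "hlriivc", then "iivchlr".

iivchlr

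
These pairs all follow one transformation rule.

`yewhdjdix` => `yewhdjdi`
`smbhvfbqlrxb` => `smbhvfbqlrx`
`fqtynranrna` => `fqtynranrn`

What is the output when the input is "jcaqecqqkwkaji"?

jcaqecqqkwkaj

The pattern: delete the last character.
For "jcaqecqqkwkaji" the result is "jcaqecqqkwkaj".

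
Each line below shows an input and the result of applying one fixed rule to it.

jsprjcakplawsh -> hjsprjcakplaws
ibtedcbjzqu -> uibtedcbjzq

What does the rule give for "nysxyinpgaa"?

Looking at the pairs, the operation is to move the last character to the front.
Applying that to "nysxyinpgaa" gives "anysxyinpga".

anysxyinpga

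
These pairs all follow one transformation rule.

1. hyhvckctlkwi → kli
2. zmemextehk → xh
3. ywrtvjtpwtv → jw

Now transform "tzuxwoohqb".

oq

Looking at the pairs, the operation is to delete the first 3 characters, then keep one character in every 3, starting at position 3 (positions 3rd, 6th, 9th, ...).
"tzuxwoohqb" → "oq".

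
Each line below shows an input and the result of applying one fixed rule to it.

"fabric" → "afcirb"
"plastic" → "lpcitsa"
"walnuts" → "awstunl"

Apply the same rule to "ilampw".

liwpma

Looking at the pairs, the operation is to reverse the string, then move the last 2 characters to the front (rotate right by 2).
Working it through for "ilampw": intermediate "wpmali", final "liwpma".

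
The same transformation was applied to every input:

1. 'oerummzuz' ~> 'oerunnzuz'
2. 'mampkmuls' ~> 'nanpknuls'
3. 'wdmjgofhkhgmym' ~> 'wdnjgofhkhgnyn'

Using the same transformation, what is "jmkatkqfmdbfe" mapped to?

jnkatkqfndbfe

Rule — replace every "m" with "n".
For "jmkatkqfmdbfe" the result is "jnkatkqfndbfe".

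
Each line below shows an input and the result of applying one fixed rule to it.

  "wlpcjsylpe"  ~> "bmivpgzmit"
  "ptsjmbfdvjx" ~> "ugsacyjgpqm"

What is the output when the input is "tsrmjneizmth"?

eqjwfbkgjopq

Looking at the pairs, the operation is to reverse the string, then shift every letter 3 places backward in the alphabet (wrapping around).
Starting from "tsrmjneizmth": after the first operation, "htmzienjmrst"; after the second, "eqjwfbkgjopq".
(Check on "wlpcjsylpe": → "eplysjcplw" → "bmivpgzmit" ✓)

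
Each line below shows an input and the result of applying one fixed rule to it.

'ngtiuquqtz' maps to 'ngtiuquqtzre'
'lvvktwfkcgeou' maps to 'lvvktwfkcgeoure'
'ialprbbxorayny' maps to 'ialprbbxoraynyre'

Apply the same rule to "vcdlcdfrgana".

Rule — append "re".
So "vcdlcdfrgana" becomes "vcdlcdfrganare".

vcdlcdfrganare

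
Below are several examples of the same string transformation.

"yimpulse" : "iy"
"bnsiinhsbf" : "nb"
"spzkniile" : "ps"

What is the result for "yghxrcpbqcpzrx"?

Rule — reverse the string, then keep only the last 2 characters.
On "yghxrcpbqcpzrx": the first step gives "xrzpcqbpcrxhgy", and the second then gives "gy".

gy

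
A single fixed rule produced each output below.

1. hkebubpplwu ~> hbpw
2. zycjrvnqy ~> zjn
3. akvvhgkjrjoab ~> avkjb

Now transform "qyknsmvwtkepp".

qnvkp

Each output is the input with this applied: keep one character in every 3, starting at position 1 (positions 1st, 4th, 7th, ...).
"qyknsmvwtkepp" → "qnvkp".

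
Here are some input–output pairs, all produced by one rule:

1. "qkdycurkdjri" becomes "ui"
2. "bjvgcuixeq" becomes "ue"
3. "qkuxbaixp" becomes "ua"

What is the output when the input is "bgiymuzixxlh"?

iu

Looking at the pairs, the operation is to keep one character in every 3, starting at position 3 (positions 3rd, 6th, 9th, ...), then keep only the vowels.
For "bgiymuzixxlh", step one produces "iuxh"; step two turns that into "iu".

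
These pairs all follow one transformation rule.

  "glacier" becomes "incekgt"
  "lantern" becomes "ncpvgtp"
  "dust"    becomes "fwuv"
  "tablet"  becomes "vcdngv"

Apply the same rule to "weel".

yggn

The rule is to shift every letter 2 places forward in the alphabet (wrapping around).
"weel" → "yggn".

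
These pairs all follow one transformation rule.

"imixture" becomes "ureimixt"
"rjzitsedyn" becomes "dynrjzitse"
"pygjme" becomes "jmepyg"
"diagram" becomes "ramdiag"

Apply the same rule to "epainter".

In each case the input is transformed by: move the last 3 characters to the front (rotate right by 3).
For "epainter" the result is "terepain".

terepain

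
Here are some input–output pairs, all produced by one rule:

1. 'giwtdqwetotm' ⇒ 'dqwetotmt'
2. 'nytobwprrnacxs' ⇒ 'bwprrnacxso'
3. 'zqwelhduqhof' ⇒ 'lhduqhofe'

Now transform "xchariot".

riota

Each output is the input with this applied: delete the first 3 characters, then move the first character to the end.
Starting from "xchariot": after the first operation, "ariot"; after the second, "riota".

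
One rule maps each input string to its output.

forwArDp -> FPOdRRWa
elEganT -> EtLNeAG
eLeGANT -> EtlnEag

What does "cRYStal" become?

CLrAyTs

What's happening: take characters alternately from the front and the back (1st, last, 2nd, 2nd-last, ...), then flip the case of every letter.
Starting from "cRYStal": after the first operation, "clRaYtS"; after the second, "CLrAyTs".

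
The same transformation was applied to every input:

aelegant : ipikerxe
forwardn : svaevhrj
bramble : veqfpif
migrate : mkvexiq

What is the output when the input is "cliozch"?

The rule is to shift every letter 4 places forward in the alphabet (wrapping around), then move the first character to the end.
On "cliozch": the first step gives "gpmsdgl", and the second then gives "pmsdglg".

pmsdglg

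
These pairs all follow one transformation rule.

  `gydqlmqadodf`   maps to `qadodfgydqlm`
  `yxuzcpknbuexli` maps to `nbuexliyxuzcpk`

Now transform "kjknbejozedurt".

ozedurtkjknbej

The rule is to swap the front and back halves of the string.
So "kjknbejozedurt" becomes "ozedurtkjknbej".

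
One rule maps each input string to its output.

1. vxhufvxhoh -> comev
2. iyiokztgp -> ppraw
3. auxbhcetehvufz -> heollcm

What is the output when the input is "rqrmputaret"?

yywaya

The rule is to shift every letter 7 places forward in the alphabet (wrapping around), then keep every other character starting from the first (positions 1st, 3rd, 5th, ...).
On "rqrmputaret": the first step gives "yxytwbahyla", and the second then gives "yywaya".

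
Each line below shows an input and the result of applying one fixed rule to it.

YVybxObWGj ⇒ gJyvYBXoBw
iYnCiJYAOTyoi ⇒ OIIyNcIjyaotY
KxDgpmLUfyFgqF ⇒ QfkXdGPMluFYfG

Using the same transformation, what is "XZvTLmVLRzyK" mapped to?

Each output is the input with this applied: flip the case of every letter, then move the last 2 characters to the front (rotate right by 2).
For "XZvTLmVLRzyK", step one produces "xzVtlMvlrZYk"; step two turns that into "YkxzVtlMvlrZ".

YkxzVtlMvlrZ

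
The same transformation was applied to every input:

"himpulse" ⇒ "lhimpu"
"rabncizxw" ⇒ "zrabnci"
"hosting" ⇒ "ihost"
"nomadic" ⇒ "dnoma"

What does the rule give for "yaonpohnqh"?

nyaonpoh

The rule is to delete the last 2 characters, then move the last character to the front.
On "yaonpohnqh": the first step gives "yaonpohn", and the second then gives "nyaonpoh".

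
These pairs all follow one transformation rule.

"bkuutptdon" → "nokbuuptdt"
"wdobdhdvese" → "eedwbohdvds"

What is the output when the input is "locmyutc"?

ctolmcuy

What's happening: swap each adjacent pair of characters (1↔2, 3↔4, ...), then move the last 2 characters to the front (rotate right by 2).
Starting from "locmyutc": after the first operation, "olmcuyct"; after the second, "ctolmcuy".
(Check on "wdobdhdvese": → "dwbohdvdsee" → "eedwbohdvds" ✓)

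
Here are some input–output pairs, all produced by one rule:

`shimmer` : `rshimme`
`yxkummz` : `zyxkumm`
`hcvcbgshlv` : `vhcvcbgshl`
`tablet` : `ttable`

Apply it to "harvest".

The pattern: move the last character to the front.
Applying that to "harvest" gives "tharves".

tharves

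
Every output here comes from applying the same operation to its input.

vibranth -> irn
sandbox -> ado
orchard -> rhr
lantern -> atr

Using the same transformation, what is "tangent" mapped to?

What's happening: delete the last character, then keep every other character starting from the second (positions 2nd, 4th, 6th, ...).
Working it through for "tangent": intermediate "tangen", final "agn".

agn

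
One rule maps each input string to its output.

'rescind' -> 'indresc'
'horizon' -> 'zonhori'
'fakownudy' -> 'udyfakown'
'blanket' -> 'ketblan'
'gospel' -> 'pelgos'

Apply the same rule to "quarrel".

relquar

Each output is the input with this applied: move the last 3 characters to the front (rotate right by 3).
Applying that to "quarrel" gives "relquar".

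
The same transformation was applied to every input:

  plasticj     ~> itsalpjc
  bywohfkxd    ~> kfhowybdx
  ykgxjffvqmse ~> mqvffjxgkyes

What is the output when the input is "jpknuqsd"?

qunkpjds

The transformation: move the last 2 characters to the front (rotate right by 2), then reverse the string.
On "jpknuqsd": the first step gives "sdjpknuq", and the second then gives "qunkpjds".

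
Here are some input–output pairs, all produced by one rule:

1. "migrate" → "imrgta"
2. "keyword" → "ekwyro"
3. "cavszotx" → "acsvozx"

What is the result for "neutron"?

entuor

Rule — swap each adjacent pair of characters (1↔2, 3↔4, ...), then delete the last character.
Applying both steps to "neutron": "entuorn", then "entuor".
(Check on "cavszotx": → "acsvozxt" → "acsvozx" ✓)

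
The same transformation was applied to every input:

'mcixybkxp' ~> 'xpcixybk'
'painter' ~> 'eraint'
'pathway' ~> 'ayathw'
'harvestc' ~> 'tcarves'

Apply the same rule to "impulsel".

elmpuls

In each case the input is transformed by: delete the first character, then move the last 2 characters to the front (rotate right by 2).
On "impulsel": the first step gives "mpulsel", and the second then gives "elmpuls".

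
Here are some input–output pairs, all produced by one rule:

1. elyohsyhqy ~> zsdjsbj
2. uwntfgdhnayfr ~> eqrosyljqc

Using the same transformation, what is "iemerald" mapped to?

What's happening: shift every letter 11 places forward in the alphabet (wrapping around), then delete the first 3 characters.
On "iemerald": the first step gives "tpxpclwo", and the second then gives "pclwo".
(Check on "elyohsyhqy": → "pwjzsdjsbj" → "zsdjsbj" ✓)

pclwo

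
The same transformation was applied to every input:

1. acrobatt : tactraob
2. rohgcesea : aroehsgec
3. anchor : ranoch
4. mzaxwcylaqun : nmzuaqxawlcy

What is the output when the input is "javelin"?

Rule — swap the first and last characters, then take characters alternately from the front and the back (1st, last, 2nd, 2nd-last, ...).
Working it through for "javelin": intermediate "navelij", final "njaivle".

njaivle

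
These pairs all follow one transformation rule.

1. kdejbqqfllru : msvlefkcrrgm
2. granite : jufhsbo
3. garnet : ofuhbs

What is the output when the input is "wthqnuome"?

pnfxuirov

Rule — shift every letter 1 place forward in the alphabet (wrapping around), then move the last 3 characters to the front (rotate right by 3).
For "wthqnuome" the result is "pnfxuirov".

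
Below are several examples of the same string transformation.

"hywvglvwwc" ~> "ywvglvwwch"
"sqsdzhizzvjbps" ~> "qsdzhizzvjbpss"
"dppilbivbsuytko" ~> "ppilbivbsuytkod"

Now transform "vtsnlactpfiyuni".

tsnlactpfiyuniv

In each case the input is transformed by: move the first character to the end.
On "vtsnlactpfiyuni" that produces "tsnlactpfiyuniv".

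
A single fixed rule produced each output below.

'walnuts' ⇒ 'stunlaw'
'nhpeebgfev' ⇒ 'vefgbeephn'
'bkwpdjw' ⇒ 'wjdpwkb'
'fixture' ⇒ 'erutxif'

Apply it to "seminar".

ranimes

The pattern: reverse the string.
Applying that to "seminar" gives "ranimes".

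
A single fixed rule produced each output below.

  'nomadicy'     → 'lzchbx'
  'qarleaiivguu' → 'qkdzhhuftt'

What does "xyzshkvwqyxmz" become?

yrgjuvpxwly

Rule — delete the first 2 characters, then shift every letter 1 place backward in the alphabet (wrapping around).
For "xyzshkvwqyxmz", step one produces "zshkvwqyxmz"; step two turns that into "yrgjuvpxwly".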